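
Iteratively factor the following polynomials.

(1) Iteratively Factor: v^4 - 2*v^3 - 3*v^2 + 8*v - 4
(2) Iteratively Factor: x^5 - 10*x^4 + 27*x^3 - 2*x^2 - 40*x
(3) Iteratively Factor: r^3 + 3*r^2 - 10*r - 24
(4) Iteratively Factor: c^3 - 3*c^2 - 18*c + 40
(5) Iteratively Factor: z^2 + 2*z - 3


(1) = (v + 2)*(v^3 - 4*v^2 + 5*v - 2) = (v - 2)*(v + 2)*(v^2 - 2*v + 1) = (v - 2)*(v - 1)*(v + 2)*(v - 1)
(2) = (x + 1)*(x^4 - 11*x^3 + 38*x^2 - 40*x) = x*(x + 1)*(x^3 - 11*x^2 + 38*x - 40) = x*(x - 2)*(x + 1)*(x^2 - 9*x + 20) = x*(x - 4)*(x - 2)*(x + 1)*(x - 5)
(3) = (r + 4)*(r^2 - r - 6) = (r - 3)*(r + 4)*(r + 2)
(4) = (c - 5)*(c^2 + 2*c - 8) = (c - 5)*(c + 4)*(c - 2)
(5) = (z + 3)*(z - 1)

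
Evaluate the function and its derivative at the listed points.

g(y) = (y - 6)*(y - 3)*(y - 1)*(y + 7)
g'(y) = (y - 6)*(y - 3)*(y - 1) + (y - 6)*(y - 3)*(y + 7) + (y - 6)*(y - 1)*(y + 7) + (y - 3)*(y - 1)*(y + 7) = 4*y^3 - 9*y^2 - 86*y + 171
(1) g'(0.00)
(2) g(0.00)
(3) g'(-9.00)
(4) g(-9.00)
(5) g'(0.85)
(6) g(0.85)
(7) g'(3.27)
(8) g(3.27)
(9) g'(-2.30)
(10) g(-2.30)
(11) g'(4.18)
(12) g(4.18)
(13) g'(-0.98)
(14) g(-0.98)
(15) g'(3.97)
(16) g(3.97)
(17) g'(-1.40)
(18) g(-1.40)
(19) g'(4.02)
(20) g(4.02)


(1) = 171.00
(2) = -126.00
(3) = -2700.00
(4) = 3600.00
(5) = 93.85
(6) = -13.04
(7) = -66.59
(8) = -17.18
(9) = 272.52
(10) = -682.28
(11) = -53.59
(12) = -76.35
(13) = 242.87
(14) = -331.13
(15) = -61.99
(16) = -64.16
(17) = 262.78
(18) = -437.61
(19) = -60.30
(20) = -67.21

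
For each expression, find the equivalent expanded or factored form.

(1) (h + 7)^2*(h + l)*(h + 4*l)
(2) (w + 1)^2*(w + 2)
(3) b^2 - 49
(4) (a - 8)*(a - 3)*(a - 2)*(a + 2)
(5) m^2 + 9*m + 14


(1) = h^4 + 5*h^3*l + 14*h^3 + 4*h^2*l^2 + 70*h^2*l + 49*h^2 + 56*h*l^2 + 245*h*l + 196*l^2
(2) = w^3 + 4*w^2 + 5*w + 2
(3) = (b - 7)*(b + 7)
(4) = a^4 - 11*a^3 + 20*a^2 + 44*a - 96
(5) = (m + 2)*(m + 7)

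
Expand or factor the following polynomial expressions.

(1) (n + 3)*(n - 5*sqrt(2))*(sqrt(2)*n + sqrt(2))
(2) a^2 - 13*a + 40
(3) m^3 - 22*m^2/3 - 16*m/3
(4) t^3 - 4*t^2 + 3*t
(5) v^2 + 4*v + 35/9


(1) = sqrt(2)*n^3 - 10*n^2 + 4*sqrt(2)*n^2 - 40*n + 3*sqrt(2)*n - 30
(2) = (a - 8)*(a - 5)
(3) = m*(m - 8)*(m + 2/3)
(4) = t*(t - 3)*(t - 1)
(5) = (v + 5/3)*(v + 7/3)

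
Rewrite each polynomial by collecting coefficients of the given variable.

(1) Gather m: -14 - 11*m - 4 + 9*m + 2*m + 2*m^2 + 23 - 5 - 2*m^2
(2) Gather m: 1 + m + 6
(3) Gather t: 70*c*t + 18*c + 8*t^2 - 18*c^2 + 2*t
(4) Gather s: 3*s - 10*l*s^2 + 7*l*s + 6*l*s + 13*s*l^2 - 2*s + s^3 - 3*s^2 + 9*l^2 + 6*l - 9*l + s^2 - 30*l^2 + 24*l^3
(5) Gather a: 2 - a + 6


(1) = 0
(2) = m + 7
(3) = -18*c^2 + 18*c + 8*t^2 + t*(70*c + 2)
(4) = 24*l^3 - 21*l^2 - 3*l + s^3 + s^2*(-10*l - 2) + s*(13*l^2 + 13*l + 1)
(5) = 8 - a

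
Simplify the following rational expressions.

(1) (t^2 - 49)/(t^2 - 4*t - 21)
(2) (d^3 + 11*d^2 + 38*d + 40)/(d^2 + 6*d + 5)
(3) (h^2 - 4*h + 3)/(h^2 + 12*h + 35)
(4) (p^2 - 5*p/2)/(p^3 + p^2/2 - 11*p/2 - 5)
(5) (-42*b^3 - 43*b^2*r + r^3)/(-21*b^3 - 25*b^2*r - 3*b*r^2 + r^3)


(1) = (t + 7)/(t + 3)
(2) = (d^2 + 6*d + 8)/(d + 1)
(3) = (h^2 - 4*h + 3)/(h^2 + 12*h + 35)
(4) = p/(p^2 + 3*p + 2)
(5) = (6*b + r)/(3*b + r)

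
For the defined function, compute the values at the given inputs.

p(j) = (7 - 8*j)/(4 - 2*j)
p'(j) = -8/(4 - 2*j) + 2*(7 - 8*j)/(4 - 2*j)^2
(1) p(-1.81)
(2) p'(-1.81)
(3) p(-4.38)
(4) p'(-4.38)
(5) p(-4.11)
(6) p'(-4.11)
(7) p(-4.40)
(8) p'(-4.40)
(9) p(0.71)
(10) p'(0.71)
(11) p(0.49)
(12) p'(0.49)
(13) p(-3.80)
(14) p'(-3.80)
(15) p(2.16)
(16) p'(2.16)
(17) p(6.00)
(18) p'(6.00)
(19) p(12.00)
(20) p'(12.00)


(1) = 2.82
(2) = -0.31
(3) = 3.29
(4) = -0.11
(5) = 3.26
(6) = -0.12
(7) = 3.30
(8) = -0.11
(9) = 0.51
(10) = -2.70
(11) = 1.02
(12) = -1.97
(13) = 3.22
(14) = -0.13
(15) = 32.12
(16) = -175.78
(17) = 5.12
(18) = -0.28
(19) = 4.45
(20) = -0.04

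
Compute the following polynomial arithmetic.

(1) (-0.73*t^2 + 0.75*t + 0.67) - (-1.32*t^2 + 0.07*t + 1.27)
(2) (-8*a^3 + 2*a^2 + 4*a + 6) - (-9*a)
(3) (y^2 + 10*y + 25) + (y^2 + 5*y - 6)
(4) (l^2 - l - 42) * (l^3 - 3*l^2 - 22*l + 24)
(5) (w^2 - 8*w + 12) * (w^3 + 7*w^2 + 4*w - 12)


(1) = 0.59*t^2 + 0.68*t - 0.6
(2) = -8*a^3 + 2*a^2 + 13*a + 6
(3) = 2*y^2 + 15*y + 19
(4) = l^5 - 4*l^4 - 61*l^3 + 172*l^2 + 900*l - 1008
(5) = w^5 - w^4 - 40*w^3 + 40*w^2 + 144*w - 144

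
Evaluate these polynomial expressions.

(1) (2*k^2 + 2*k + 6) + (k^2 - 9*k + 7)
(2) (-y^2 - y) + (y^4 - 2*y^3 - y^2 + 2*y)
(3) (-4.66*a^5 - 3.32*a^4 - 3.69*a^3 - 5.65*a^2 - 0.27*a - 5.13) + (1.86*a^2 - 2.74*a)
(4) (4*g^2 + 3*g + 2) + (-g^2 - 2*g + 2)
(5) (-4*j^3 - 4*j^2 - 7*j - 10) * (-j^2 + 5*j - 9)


(1) = 3*k^2 - 7*k + 13
(2) = y^4 - 2*y^3 - 2*y^2 + y
(3) = -4.66*a^5 - 3.32*a^4 - 3.69*a^3 - 3.79*a^2 - 3.01*a - 5.13
(4) = 3*g^2 + g + 4
(5) = 4*j^5 - 16*j^4 + 23*j^3 + 11*j^2 + 13*j + 90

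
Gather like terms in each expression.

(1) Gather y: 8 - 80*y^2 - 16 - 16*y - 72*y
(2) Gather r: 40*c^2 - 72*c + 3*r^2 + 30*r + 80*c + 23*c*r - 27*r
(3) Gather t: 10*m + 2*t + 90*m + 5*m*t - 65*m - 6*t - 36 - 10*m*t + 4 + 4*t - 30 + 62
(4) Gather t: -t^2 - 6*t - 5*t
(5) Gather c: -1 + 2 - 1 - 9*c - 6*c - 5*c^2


(1) = -80*y^2 - 88*y - 8
(2) = 40*c^2 + 8*c + 3*r^2 + r*(23*c + 3)
(3) = -5*m*t + 35*m
(4) = -t^2 - 11*t
(5) = -5*c^2 - 15*c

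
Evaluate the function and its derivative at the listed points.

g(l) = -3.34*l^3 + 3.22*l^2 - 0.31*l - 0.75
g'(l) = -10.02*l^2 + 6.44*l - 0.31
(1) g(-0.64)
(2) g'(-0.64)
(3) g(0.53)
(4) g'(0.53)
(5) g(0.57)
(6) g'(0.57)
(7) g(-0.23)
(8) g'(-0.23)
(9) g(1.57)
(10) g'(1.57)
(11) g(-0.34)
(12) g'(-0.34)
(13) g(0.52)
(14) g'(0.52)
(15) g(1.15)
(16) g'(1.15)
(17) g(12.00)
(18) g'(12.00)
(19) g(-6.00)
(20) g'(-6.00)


(1) = 1.64
(2) = -8.54
(3) = -0.51
(4) = 0.29
(5) = -0.50
(6) = 0.11
(7) = -0.47
(8) = -2.32
(9) = -6.23
(10) = -14.90
(11) = -0.14
(12) = -3.66
(13) = -0.51
(14) = 0.33
(15) = -1.93
(16) = -6.16
(17) = -5312.31
(18) = -1365.91
(19) = 838.47
(20) = -399.67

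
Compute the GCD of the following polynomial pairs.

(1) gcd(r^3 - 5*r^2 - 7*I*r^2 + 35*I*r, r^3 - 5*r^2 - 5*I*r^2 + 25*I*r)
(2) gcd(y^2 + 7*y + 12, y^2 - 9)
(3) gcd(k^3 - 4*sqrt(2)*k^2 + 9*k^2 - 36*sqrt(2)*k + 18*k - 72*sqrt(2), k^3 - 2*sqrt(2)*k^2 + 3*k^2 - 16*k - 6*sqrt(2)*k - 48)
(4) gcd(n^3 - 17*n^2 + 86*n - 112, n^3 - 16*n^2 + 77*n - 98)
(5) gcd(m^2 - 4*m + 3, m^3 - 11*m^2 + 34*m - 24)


(1) = r^2 - 5*r
(2) = gcd((y + 3)*(y + 4), (y - 3)*(y + 3)) = y + 3
(3) = k^2 + k*(3 - 4*sqrt(2)) - 12*sqrt(2)
(4) = n^2 - 9*n + 14
(5) = m - 1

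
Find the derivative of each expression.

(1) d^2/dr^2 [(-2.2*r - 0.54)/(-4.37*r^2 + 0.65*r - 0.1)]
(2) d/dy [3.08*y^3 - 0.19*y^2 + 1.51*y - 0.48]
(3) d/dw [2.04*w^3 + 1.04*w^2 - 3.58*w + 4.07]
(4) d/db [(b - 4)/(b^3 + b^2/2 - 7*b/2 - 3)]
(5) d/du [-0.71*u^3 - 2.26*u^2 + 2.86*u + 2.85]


(1) = ((2.2*r + 0.54)*(8.74*r - 0.65)*(17.48*r - 1.3) - (57.684*r + 1.8596)*(4.37*r^2 - 0.65*r + 0.1))/(4.37*r^2 - 0.65*r + 0.1)^3
(2) = 9.24*y^2 - 0.38*y + 1.51
(3) = 6.12*w^2 + 2.08*w - 3.58
(4) = 2*(2*b^3 + b^2 - 7*b - (b - 4)*(6*b^2 + 2*b - 7) - 6)/(2*b^3 + b^2 - 7*b - 6)^2
(5) = -2.13*u^2 - 4.52*u + 2.86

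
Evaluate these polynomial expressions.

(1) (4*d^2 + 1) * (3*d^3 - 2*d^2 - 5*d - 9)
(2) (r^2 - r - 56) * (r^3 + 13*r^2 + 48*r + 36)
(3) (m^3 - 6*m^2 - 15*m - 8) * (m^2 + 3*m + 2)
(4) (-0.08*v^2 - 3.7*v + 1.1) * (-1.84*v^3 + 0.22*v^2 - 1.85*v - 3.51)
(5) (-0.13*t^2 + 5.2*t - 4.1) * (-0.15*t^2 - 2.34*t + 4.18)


(1) = 12*d^5 - 8*d^4 - 17*d^3 - 38*d^2 - 5*d - 9
(2) = r^5 + 12*r^4 - 21*r^3 - 740*r^2 - 2724*r - 2016
(3) = m^5 - 3*m^4 - 31*m^3 - 65*m^2 - 54*m - 16
(4) = 0.1472*v^5 + 6.7904*v^4 - 2.69*v^3 + 7.3678*v^2 + 10.952*v - 3.861
(5) = 0.0195*t^4 - 0.4758*t^3 - 12.0964*t^2 + 31.33*t - 17.138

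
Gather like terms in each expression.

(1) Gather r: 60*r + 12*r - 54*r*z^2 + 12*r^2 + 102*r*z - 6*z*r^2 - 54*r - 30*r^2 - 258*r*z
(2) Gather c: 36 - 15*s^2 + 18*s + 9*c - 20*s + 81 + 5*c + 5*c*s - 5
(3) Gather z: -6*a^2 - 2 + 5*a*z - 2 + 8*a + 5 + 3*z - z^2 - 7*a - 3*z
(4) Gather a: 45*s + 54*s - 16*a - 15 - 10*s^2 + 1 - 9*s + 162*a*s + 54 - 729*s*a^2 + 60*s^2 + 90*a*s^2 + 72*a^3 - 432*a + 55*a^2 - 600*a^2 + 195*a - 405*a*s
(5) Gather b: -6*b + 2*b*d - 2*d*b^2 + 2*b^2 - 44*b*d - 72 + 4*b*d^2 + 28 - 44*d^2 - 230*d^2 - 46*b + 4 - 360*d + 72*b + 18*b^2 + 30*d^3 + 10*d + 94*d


(1) = r^2*(-6*z - 18) + r*(-54*z^2 - 156*z + 18)
(2) = c*(5*s + 14) - 15*s^2 - 2*s + 112
(3) = -6*a^2 + 5*a*z + a - z^2 + 1
(4) = 72*a^3 + a^2*(-729*s - 545) + a*(90*s^2 - 243*s - 253) + 50*s^2 + 90*s + 40
(5) = b^2*(20 - 2*d) + b*(4*d^2 - 42*d + 20) + 30*d^3 - 274*d^2 - 256*d - 40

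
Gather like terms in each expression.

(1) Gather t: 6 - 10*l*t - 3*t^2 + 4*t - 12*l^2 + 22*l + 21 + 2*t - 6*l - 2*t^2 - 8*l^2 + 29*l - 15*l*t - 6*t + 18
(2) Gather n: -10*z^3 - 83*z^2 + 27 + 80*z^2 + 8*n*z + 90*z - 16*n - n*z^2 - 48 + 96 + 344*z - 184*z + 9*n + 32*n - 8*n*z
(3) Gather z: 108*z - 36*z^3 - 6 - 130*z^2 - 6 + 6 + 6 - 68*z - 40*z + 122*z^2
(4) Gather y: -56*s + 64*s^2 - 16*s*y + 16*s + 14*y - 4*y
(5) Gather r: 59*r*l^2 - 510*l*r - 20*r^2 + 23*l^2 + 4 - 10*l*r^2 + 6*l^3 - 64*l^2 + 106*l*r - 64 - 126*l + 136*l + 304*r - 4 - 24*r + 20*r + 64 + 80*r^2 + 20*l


(1) = -20*l^2 - 25*l*t + 45*l - 5*t^2 + 45
(2) = n*(25 - z^2) - 10*z^3 - 3*z^2 + 250*z + 75
(3) = -36*z^3 - 8*z^2
(4) = 64*s^2 - 40*s + y*(10 - 16*s)
(5) = 6*l^3 - 41*l^2 + 30*l + r^2*(60 - 10*l) + r*(59*l^2 - 404*l + 300)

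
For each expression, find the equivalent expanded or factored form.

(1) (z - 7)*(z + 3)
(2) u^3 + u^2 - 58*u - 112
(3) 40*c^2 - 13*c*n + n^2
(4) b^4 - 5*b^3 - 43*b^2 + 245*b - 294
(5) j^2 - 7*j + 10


(1) = z^2 - 4*z - 21
(2) = (u - 8)*(u + 2)*(u + 7)
(3) = (-8*c + n)*(-5*c + n)
(4) = (b - 7)*(b - 3)*(b - 2)*(b + 7)
(5) = (j - 5)*(j - 2)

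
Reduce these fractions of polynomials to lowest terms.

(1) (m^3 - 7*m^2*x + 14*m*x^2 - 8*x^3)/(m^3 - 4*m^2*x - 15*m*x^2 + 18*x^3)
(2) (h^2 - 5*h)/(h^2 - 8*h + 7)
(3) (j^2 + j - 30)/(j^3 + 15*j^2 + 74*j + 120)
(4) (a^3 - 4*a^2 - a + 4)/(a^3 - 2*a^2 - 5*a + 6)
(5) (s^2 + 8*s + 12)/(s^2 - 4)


(1) = (-m^2 + 6*m*x - 8*x^2)/(-m^2 + 3*m*x + 18*x^2)
(2) = (h^2 - 5*h)/(h^2 - 8*h + 7)
(3) = (j - 5)/(j^2 + 9*j + 20)
(4) = (a^2 - 3*a - 4)/(a^2 - a - 6)
(5) = (s + 6)/(s - 2)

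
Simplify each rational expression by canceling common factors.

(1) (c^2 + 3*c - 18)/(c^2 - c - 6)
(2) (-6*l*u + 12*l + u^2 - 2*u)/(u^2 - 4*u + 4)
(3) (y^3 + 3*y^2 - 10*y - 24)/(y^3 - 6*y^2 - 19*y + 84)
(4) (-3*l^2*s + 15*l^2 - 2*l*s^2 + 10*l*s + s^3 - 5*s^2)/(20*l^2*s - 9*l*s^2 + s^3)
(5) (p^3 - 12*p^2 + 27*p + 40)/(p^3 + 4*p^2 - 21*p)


(1) = (c + 6)/(c + 2)
(2) = (-6*l + u)/(u - 2)
(3) = (y + 2)/(y - 7)
(4) = (-3*l^2*s + 15*l^2 - 2*l*s^2 + 10*l*s + s^3 - 5*s^2)/(20*l^2*s - 9*l*s^2 + s^3)
(5) = (p^3 - 12*p^2 + 27*p + 40)/(p^3 + 4*p^2 - 21*p)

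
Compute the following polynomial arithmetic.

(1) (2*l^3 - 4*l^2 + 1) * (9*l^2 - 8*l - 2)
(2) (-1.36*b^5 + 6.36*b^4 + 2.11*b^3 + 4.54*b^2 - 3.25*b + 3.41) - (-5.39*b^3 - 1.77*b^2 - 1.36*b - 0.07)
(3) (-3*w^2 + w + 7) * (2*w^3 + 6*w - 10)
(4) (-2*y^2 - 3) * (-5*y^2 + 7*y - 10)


(1) = 18*l^5 - 52*l^4 + 28*l^3 + 17*l^2 - 8*l - 2
(2) = -1.36*b^5 + 6.36*b^4 + 7.5*b^3 + 6.31*b^2 - 1.89*b + 3.48
(3) = -6*w^5 + 2*w^4 - 4*w^3 + 36*w^2 + 32*w - 70
(4) = 10*y^4 - 14*y^3 + 35*y^2 - 21*y + 30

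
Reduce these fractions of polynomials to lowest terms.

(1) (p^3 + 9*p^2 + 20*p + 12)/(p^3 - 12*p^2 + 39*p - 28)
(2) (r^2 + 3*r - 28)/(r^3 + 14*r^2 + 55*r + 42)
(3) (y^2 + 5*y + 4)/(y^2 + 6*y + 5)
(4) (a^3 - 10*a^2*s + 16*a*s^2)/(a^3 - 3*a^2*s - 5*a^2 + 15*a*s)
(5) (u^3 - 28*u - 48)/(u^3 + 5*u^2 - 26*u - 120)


(1) = (p^3 + 9*p^2 + 20*p + 12)/(p^3 - 12*p^2 + 39*p - 28)
(2) = (r - 4)/(r^2 + 7*r + 6)
(3) = (y + 4)/(y + 5)
(4) = (-a^2 + 10*a*s - 16*s^2)/(-a^2 + 3*a*s + 5*a - 15*s)
(5) = (u^2 - 4*u - 12)/(u^2 + u - 30)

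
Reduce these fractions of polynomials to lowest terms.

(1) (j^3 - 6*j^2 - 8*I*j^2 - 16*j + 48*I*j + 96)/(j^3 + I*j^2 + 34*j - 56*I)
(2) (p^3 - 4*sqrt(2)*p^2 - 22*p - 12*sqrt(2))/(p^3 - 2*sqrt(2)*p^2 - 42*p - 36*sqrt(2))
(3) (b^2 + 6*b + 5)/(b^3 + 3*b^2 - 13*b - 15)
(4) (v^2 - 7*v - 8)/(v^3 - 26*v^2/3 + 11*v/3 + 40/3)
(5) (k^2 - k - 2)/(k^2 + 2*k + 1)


(1) = (j^2 + j*(-6 - 4*I) + 24*I)/(j^2 + 5*I*j + 14)
(2) = (p + sqrt(2))/(p + 3*sqrt(2))
(3) = 1/(b - 3)
(4) = 3/(3*v - 5)
(5) = (k - 2)/(k + 1)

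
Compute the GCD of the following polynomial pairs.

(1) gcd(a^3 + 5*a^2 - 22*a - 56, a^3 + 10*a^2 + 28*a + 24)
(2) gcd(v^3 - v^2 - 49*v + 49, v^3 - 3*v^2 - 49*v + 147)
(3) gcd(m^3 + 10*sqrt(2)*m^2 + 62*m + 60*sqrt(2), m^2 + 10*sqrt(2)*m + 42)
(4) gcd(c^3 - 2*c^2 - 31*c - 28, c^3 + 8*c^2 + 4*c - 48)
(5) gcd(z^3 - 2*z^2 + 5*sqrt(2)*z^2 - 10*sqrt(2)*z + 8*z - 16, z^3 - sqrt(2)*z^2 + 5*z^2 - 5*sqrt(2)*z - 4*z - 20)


(1) = a + 2
(2) = v^2 - 49
(3) = m + 3*sqrt(2)
(4) = gcd((c - 7)*(c + 1)*(c + 4), (c - 2)*(c + 4)*(c + 6)) = c + 4
(5) = gcd((z - 2)*(z + sqrt(2))*(z + 4*sqrt(2)), (z + 5)*(z - 2*sqrt(2))*(z + sqrt(2))) = z + sqrt(2)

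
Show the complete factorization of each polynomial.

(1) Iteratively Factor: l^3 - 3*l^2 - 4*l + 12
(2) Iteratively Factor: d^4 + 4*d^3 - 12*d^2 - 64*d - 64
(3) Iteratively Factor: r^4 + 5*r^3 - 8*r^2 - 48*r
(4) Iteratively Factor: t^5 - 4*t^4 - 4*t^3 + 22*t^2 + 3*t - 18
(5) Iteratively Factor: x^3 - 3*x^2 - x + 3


(1) = (l - 2)*(l^2 - l - 6) = (l - 2)*(l + 2)*(l - 3)
(2) = (d + 2)*(d^3 + 2*d^2 - 16*d - 32) = (d - 4)*(d + 2)*(d^2 + 6*d + 8) = (d - 4)*(d + 2)^2*(d + 4)
(3) = (r + 4)*(r^3 + r^2 - 12*r) = (r - 3)*(r + 4)*(r^2 + 4*r) = r*(r - 3)*(r + 4)*(r + 4)
(4) = (t + 1)*(t^4 - 5*t^3 + t^2 + 21*t - 18) = (t - 3)*(t + 1)*(t^3 - 2*t^2 - 5*t + 6) = (t - 3)*(t + 1)*(t + 2)*(t^2 - 4*t + 3) = (t - 3)^2*(t + 1)*(t + 2)*(t - 1)
(5) = (x + 1)*(x^2 - 4*x + 3) = (x - 1)*(x + 1)*(x - 3)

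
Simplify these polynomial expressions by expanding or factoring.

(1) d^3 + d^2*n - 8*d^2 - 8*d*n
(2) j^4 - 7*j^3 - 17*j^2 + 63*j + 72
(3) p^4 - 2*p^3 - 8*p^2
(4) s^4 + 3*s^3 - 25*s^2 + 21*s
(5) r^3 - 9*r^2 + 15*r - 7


(1) = d*(d - 8)*(d + n)
(2) = (j - 8)*(j - 3)*(j + 1)*(j + 3)
(3) = p^2*(p - 4)*(p + 2)
(4) = s*(s - 3)*(s - 1)*(s + 7)
(5) = (r - 7)*(r - 1)^2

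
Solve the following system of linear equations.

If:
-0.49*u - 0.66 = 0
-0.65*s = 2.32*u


Then:
s = 4.81
u = -1.35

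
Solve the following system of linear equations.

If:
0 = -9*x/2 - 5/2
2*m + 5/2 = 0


Then:
m = -5/4
x = -5/9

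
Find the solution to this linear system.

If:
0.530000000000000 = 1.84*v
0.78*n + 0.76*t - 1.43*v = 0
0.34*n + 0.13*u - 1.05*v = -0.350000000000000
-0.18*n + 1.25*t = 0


Then:
n = 0.46
t = 0.07
u = -1.58
v = 0.29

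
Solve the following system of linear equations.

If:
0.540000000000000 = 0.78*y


Then:
y = 0.69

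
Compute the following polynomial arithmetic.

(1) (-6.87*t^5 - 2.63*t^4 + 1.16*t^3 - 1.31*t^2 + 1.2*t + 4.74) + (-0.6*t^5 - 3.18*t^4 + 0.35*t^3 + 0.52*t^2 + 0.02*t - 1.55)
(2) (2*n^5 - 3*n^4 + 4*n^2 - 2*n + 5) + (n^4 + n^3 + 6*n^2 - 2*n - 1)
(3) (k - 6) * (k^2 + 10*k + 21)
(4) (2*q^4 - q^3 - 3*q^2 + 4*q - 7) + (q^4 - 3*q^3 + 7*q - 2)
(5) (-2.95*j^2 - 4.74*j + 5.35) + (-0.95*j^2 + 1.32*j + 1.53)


(1) = -7.47*t^5 - 5.81*t^4 + 1.51*t^3 - 0.79*t^2 + 1.22*t + 3.19
(2) = 2*n^5 - 2*n^4 + n^3 + 10*n^2 - 4*n + 4
(3) = k^3 + 4*k^2 - 39*k - 126
(4) = 3*q^4 - 4*q^3 - 3*q^2 + 11*q - 9
(5) = -3.9*j^2 - 3.42*j + 6.88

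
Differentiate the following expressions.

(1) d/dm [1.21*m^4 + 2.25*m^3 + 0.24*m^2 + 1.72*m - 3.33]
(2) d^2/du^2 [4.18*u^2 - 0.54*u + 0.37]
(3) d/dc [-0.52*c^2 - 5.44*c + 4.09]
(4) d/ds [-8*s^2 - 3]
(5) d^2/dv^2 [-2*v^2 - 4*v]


(1) = 4.84*m^3 + 6.75*m^2 + 0.48*m + 1.72
(2) = 8.36000000000000
(3) = -1.04*c - 5.44
(4) = -16*s
(5) = -4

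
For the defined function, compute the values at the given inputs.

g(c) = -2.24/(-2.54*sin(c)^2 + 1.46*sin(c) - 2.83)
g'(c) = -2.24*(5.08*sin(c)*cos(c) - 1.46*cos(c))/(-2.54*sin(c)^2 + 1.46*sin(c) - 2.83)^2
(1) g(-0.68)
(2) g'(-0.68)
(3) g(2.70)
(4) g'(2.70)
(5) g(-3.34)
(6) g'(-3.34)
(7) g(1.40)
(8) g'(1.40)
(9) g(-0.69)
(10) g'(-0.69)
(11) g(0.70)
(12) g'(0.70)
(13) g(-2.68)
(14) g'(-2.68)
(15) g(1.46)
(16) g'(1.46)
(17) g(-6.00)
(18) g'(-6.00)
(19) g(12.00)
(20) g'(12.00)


(1) = 0.47
(2) = 0.36
(3) = 0.84
(4) = 0.20
(5) = 0.85
(6) = -0.14
(7) = 0.58
(8) = -0.09
(9) = 0.47
(10) = 0.35
(11) = 0.76
(12) = -0.36
(13) = 0.56
(14) = -0.47
(15) = 0.58
(16) = -0.06
(17) = 0.85
(18) = 0.01
(19) = 0.52
(20) = 0.42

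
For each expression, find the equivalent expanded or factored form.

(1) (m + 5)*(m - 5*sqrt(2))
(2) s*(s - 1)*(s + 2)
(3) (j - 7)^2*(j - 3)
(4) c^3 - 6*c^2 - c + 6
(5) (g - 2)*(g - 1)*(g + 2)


(1) = m^2 - 5*sqrt(2)*m + 5*m - 25*sqrt(2)
(2) = s^3 + s^2 - 2*s
(3) = j^3 - 17*j^2 + 91*j - 147
(4) = (c - 6)*(c - 1)*(c + 1)
(5) = g^3 - g^2 - 4*g + 4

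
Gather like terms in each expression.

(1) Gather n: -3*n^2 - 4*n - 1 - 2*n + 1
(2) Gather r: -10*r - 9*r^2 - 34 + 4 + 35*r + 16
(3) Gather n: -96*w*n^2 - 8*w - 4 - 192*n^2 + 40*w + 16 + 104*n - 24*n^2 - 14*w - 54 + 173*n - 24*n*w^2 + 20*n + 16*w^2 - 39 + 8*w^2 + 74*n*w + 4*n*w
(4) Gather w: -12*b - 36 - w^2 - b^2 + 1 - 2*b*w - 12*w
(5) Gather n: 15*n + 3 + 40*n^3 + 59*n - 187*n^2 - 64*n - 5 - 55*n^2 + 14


(1) = -3*n^2 - 6*n
(2) = -9*r^2 + 25*r - 14
(3) = n^2*(-96*w - 216) + n*(-24*w^2 + 78*w + 297) + 24*w^2 + 18*w - 81
(4) = -b^2 - 12*b - w^2 + w*(-2*b - 12) - 35
(5) = 40*n^3 - 242*n^2 + 10*n + 12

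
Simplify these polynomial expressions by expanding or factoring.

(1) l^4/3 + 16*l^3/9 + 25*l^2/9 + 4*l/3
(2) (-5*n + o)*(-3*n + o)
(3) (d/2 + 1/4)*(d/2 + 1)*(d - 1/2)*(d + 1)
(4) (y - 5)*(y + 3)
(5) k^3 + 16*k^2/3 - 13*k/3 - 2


(1) = l*(l/3 + 1)*(l + 1)*(l + 4/3)
(2) = 15*n^2 - 8*n*o + o^2
(3) = d^4/4 + 3*d^3/4 + 7*d^2/16 - 3*d/16 - 1/8
(4) = y^2 - 2*y - 15
(5) = (k - 1)*(k + 1/3)*(k + 6)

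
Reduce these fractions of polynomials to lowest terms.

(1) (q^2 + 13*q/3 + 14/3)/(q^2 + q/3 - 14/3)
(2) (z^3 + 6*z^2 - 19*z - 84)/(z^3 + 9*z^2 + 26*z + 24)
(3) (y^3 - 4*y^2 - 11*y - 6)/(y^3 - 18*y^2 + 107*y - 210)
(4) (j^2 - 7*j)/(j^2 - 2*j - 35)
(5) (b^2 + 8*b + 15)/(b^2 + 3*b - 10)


(1) = (q + 2)/(q - 2)
(2) = (z^2 + 3*z - 28)/(z^2 + 6*z + 8)
(3) = (y^2 + 2*y + 1)/(y^2 - 12*y + 35)
(4) = j/(j + 5)
(5) = (b + 3)/(b - 2)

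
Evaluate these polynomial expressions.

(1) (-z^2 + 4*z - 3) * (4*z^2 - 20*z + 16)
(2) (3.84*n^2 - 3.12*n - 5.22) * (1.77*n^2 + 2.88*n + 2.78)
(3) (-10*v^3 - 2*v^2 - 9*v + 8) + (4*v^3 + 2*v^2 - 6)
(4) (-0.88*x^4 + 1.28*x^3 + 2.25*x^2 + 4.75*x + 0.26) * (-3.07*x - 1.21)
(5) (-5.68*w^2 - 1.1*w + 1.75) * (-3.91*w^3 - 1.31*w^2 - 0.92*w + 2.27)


(1) = -4*z^4 + 36*z^3 - 108*z^2 + 124*z - 48
(2) = 6.7968*n^4 + 5.5368*n^3 - 7.5498*n^2 - 23.7072*n - 14.5116
(3) = -6*v^3 - 9*v + 2
(4) = 2.7016*x^5 - 2.8648*x^4 - 8.4563*x^3 - 17.305*x^2 - 6.5457*x - 0.3146
(5) = 22.2088*w^5 + 11.7418*w^4 - 0.1759*w^3 - 14.1741*w^2 - 4.107*w + 3.9725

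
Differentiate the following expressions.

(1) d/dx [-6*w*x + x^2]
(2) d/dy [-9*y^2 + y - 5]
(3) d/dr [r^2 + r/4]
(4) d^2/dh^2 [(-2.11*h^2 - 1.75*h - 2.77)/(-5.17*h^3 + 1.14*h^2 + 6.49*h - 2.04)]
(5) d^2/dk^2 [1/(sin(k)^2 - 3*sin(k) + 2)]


(1) = -6*w + 2*x
(2) = 1 - 18*y
(3) = 2*r + 1/4
(4) = (112.795958*h^6 + 280.65345*h^5 + 1251.368514*h^4 - 482.00263*h^3 - 728.097198*h^2 - 27.904284*h + 310.12973)/(138.188413*h^9 - 91.412838*h^8 - 500.254887*h^7 + 391.603896*h^6 + 555.839427*h^5 - 546.789582*h^4 - 118.254169*h^3 + 243.54234*h^2 - 81.026352*h + 8.489664)
(5) = (-4*sin(k)^3 + 5*sin(k)^2 + 10*sin(k) - 14)/((sin(k) - 2)^3*(sin(k) - 1)^2)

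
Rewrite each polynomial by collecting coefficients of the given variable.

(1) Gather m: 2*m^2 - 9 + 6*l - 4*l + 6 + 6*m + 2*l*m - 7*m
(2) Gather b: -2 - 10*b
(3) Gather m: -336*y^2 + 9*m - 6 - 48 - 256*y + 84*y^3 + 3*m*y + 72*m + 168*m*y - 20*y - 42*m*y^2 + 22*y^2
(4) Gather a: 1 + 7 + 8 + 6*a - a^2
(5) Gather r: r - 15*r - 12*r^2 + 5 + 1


(1) = 2*l + 2*m^2 + m*(2*l - 1) - 3
(2) = -10*b - 2
(3) = m*(-42*y^2 + 171*y + 81) + 84*y^3 - 314*y^2 - 276*y - 54
(4) = -a^2 + 6*a + 16
(5) = -12*r^2 - 14*r + 6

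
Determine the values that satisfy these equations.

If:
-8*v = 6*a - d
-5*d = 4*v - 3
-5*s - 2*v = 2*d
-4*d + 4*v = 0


Then:
a = -7/18
d = 1/3
s = -4/15
v = 1/3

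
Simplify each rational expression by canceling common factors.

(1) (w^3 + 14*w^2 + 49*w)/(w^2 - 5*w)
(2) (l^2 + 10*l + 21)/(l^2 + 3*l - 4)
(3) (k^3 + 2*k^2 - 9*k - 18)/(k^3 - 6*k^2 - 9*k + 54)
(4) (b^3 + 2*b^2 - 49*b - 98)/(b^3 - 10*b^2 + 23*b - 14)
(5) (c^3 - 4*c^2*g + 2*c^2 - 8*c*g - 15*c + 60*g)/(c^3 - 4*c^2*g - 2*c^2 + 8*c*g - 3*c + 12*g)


(1) = (w^2 + 14*w + 49)/(w - 5)
(2) = (l^2 + 10*l + 21)/(l^2 + 3*l - 4)
(3) = (k + 2)/(k - 6)
(4) = (b^2 + 9*b + 14)/(b^2 - 3*b + 2)
(5) = (c + 5)/(c + 1)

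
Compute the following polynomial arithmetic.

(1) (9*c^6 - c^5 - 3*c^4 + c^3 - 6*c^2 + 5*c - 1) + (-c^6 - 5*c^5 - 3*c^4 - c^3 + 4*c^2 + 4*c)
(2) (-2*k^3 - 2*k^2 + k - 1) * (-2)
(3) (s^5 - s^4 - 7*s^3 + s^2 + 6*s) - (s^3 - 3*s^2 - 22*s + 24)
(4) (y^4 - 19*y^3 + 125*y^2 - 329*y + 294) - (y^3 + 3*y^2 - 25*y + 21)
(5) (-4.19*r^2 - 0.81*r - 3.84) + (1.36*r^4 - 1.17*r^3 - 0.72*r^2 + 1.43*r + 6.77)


(1) = 8*c^6 - 6*c^5 - 6*c^4 - 2*c^2 + 9*c - 1
(2) = 4*k^3 + 4*k^2 - 2*k + 2
(3) = s^5 - s^4 - 8*s^3 + 4*s^2 + 28*s - 24
(4) = y^4 - 20*y^3 + 122*y^2 - 304*y + 273
(5) = 1.36*r^4 - 1.17*r^3 - 4.91*r^2 + 0.62*r + 2.93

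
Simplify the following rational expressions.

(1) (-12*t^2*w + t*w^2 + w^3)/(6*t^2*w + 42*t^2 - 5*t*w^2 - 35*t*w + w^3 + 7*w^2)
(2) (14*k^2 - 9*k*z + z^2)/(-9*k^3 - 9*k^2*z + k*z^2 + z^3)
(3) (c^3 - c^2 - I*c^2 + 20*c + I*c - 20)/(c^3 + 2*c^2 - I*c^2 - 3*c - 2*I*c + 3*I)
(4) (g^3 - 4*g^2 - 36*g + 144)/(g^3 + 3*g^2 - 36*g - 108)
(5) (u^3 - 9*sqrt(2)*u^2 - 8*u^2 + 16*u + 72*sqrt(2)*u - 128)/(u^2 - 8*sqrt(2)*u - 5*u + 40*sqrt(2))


(1) = (-4*t*w - w^2)/(2*t*w + 14*t - w^2 - 7*w)
(2) = (14*k^2 - 9*k*z + z^2)/(-9*k^3 - 9*k^2*z + k*z^2 + z^3)
(3) = (c^2 - I*c + 20)/(c^2 + c*(3 - I) - 3*I)
(4) = (g - 4)/(g + 3)
(5) = (u^2 + u*(-8 - sqrt(2)) + 8*sqrt(2))/(u - 5)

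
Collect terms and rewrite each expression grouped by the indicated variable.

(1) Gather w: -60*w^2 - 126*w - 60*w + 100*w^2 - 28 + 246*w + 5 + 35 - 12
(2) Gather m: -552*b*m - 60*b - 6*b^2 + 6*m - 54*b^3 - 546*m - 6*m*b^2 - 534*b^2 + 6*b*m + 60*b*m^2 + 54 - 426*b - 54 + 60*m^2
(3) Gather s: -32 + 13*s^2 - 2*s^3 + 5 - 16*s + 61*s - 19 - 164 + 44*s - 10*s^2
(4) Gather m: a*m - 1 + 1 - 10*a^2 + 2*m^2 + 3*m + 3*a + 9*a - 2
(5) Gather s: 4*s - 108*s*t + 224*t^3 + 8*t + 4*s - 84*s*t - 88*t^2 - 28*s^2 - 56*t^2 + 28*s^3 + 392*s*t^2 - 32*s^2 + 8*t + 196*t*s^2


(1) = 40*w^2 + 60*w
(2) = -54*b^3 - 540*b^2 - 486*b + m^2*(60*b + 60) + m*(-6*b^2 - 546*b - 540)
(3) = -2*s^3 + 3*s^2 + 89*s - 210
(4) = -10*a^2 + 12*a + 2*m^2 + m*(a + 3) - 2
(5) = 28*s^3 + s^2*(196*t - 60) + s*(392*t^2 - 192*t + 8) + 224*t^3 - 144*t^2 + 16*t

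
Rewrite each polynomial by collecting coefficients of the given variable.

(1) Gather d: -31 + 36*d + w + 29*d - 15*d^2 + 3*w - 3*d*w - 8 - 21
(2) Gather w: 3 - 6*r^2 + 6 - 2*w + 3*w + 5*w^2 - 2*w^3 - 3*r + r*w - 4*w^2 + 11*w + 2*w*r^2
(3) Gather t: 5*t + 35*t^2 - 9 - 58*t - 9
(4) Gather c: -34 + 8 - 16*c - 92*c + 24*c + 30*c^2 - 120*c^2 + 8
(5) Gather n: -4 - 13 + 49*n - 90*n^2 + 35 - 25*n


(1) = -15*d^2 + d*(65 - 3*w) + 4*w - 60
(2) = -6*r^2 - 3*r - 2*w^3 + w^2 + w*(2*r^2 + r + 12) + 9
(3) = 35*t^2 - 53*t - 18
(4) = -90*c^2 - 84*c - 18
(5) = -90*n^2 + 24*n + 18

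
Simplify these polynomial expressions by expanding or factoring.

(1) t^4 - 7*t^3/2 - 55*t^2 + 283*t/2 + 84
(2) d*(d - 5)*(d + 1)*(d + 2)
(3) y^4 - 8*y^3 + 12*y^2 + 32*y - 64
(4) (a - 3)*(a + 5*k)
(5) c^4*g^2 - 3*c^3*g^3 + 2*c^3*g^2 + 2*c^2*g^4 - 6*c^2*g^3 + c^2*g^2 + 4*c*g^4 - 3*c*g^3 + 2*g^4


(1) = (t - 8)*(t - 3)*(t + 1/2)*(t + 7)
(2) = d^4 - 2*d^3 - 13*d^2 - 10*d
(3) = (y - 4)^2*(y - 2)*(y + 2)
(4) = a^2 + 5*a*k - 3*a - 15*k
(5) = (c - 2*g)*(c - g)*(c*g + g)^2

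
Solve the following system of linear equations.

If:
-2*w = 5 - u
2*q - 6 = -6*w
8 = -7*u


Then:
q = 171/14
u = -8/7
w = -43/14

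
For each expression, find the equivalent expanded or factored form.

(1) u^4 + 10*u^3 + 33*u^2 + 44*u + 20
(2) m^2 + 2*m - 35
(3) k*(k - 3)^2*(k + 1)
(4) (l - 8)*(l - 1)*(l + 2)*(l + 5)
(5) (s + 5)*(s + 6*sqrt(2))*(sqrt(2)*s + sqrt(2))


(1) = (u + 1)*(u + 2)^2*(u + 5)
(2) = (m - 5)*(m + 7)
(3) = k^4 - 5*k^3 + 3*k^2 + 9*k
(4) = l^4 - 2*l^3 - 45*l^2 - 34*l + 80
(5) = sqrt(2)*s^3 + 6*sqrt(2)*s^2 + 12*s^2 + 5*sqrt(2)*s + 72*s + 60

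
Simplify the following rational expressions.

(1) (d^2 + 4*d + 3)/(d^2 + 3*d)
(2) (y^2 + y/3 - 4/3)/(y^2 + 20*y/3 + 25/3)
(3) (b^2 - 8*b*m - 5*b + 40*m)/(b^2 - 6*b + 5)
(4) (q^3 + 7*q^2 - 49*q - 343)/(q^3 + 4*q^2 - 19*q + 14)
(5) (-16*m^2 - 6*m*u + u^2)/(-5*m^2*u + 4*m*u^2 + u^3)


(1) = (d + 1)/d
(2) = (3*y^2 + y - 4)/(3*y^2 + 20*y + 25)
(3) = (b - 8*m)/(b - 1)
(4) = (q^2 - 49)/(q^2 - 3*q + 2)
(5) = (-16*m^2 - 6*m*u + u^2)/(-5*m^2*u + 4*m*u^2 + u^3)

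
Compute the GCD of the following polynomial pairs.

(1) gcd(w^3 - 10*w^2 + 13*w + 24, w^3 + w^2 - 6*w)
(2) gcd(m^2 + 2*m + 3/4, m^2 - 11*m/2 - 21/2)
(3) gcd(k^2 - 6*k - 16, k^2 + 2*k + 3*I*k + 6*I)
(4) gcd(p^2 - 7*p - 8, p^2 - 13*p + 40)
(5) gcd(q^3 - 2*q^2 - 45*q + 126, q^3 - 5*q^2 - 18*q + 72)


(1) = gcd((w - 8)*(w - 3)*(w + 1), w*(w - 2)*(w + 3)) = 1
(2) = m + 3/2
(3) = k + 2
(4) = gcd((p - 8)*(p + 1), (p - 8)*(p - 5)) = p - 8
(5) = gcd((q - 6)*(q - 3)*(q + 7), (q - 6)*(q - 3)*(q + 4)) = q^2 - 9*q + 18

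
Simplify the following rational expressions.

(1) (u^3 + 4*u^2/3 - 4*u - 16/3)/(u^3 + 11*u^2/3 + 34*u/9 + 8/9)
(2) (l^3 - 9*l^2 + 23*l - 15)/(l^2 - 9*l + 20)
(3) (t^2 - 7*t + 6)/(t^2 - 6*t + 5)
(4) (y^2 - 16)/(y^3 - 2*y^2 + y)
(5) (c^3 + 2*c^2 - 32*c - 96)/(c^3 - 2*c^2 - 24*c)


(1) = (3*u - 6)/(3*u + 1)
(2) = (l^2 - 4*l + 3)/(l - 4)
(3) = (t - 6)/(t - 5)
(4) = (y^2 - 16)/(y^3 - 2*y^2 + y)
(5) = (c + 4)/c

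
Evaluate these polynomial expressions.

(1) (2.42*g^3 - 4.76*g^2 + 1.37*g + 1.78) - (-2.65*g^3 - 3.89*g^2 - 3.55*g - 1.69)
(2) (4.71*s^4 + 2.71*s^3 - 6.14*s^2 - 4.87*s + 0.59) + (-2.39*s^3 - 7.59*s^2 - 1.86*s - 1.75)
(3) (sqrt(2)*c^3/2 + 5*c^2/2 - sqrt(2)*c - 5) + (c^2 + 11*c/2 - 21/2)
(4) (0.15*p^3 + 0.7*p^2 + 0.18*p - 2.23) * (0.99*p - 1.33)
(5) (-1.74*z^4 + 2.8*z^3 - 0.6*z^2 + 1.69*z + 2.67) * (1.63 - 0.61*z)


(1) = 5.07*g^3 - 0.87*g^2 + 4.92*g + 3.47
(2) = 4.71*s^4 + 0.32*s^3 - 13.73*s^2 - 6.73*s - 1.16
(3) = sqrt(2)*c^3/2 + 7*c^2/2 - sqrt(2)*c + 11*c/2 - 31/2
(4) = 0.1485*p^4 + 0.4935*p^3 - 0.7528*p^2 - 2.4471*p + 2.9659
(5) = 1.0614*z^5 - 4.5442*z^4 + 4.93*z^3 - 2.0089*z^2 + 1.126*z + 4.3521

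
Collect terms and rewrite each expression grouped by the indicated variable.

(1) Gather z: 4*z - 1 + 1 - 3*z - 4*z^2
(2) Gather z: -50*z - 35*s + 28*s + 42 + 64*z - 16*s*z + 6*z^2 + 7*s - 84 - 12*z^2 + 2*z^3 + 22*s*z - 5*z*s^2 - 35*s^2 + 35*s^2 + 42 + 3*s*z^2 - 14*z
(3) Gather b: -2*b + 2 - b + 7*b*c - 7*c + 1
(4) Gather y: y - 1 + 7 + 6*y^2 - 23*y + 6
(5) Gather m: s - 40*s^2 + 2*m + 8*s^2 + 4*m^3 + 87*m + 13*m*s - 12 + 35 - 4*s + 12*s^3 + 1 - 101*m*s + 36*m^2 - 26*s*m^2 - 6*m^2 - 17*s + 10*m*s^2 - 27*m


(1) = -4*z^2 + z
(2) = 2*z^3 + z^2*(3*s - 6) + z*(-5*s^2 + 6*s)
(3) = b*(7*c - 3) - 7*c + 3
(4) = 6*y^2 - 22*y + 12
(5) = 4*m^3 + m^2*(30 - 26*s) + m*(10*s^2 - 88*s + 62) + 12*s^3 - 32*s^2 - 20*s + 24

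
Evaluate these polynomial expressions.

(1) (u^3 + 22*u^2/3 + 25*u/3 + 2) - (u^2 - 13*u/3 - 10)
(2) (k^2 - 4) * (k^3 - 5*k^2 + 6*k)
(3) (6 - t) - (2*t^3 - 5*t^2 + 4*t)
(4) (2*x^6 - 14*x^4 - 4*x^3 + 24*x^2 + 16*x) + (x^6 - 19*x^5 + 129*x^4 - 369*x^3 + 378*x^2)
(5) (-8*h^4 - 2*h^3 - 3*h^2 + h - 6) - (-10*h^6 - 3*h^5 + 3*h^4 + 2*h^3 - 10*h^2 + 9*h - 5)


(1) = u^3 + 19*u^2/3 + 38*u/3 + 12
(2) = k^5 - 5*k^4 + 2*k^3 + 20*k^2 - 24*k
(3) = -2*t^3 + 5*t^2 - 5*t + 6
(4) = 3*x^6 - 19*x^5 + 115*x^4 - 373*x^3 + 402*x^2 + 16*x
(5) = 10*h^6 + 3*h^5 - 11*h^4 - 4*h^3 + 7*h^2 - 8*h - 1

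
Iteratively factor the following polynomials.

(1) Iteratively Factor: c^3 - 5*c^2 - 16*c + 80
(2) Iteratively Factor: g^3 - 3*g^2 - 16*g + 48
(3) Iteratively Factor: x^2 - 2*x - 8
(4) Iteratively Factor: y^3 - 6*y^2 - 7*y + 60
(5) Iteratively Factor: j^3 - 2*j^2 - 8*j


(1) = (c - 4)*(c^2 - c - 20) = (c - 5)*(c - 4)*(c + 4)
(2) = (g - 3)*(g^2 - 16) = (g - 3)*(g + 4)*(g - 4)
(3) = (x - 4)*(x + 2)
(4) = (y - 4)*(y^2 - 2*y - 15) = (y - 5)*(y - 4)*(y + 3)
(5) = (j + 2)*(j^2 - 4*j) = j*(j + 2)*(j - 4)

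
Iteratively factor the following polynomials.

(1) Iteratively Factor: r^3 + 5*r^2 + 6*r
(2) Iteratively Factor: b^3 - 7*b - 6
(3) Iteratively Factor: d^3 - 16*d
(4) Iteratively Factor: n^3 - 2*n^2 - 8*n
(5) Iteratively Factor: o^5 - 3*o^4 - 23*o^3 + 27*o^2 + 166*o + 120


(1) = (r + 3)*(r^2 + 2*r) = r*(r + 3)*(r + 2)
(2) = (b - 3)*(b^2 + 3*b + 2) = (b - 3)*(b + 2)*(b + 1)
(3) = (d + 4)*(d^2 - 4*d) = (d - 4)*(d + 4)*(d)
(4) = (n - 4)*(n^2 + 2*n) = n*(n - 4)*(n + 2)
(5) = (o - 5)*(o^4 + 2*o^3 - 13*o^2 - 38*o - 24) = (o - 5)*(o + 3)*(o^3 - o^2 - 10*o - 8) = (o - 5)*(o + 1)*(o + 3)*(o^2 - 2*o - 8) = (o - 5)*(o - 4)*(o + 1)*(o + 3)*(o + 2)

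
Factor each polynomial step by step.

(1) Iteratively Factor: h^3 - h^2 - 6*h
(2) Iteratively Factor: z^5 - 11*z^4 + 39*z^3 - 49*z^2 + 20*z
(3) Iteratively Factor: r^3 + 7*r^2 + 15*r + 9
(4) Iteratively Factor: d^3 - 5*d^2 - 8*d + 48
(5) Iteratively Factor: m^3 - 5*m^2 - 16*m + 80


(1) = (h + 2)*(h^2 - 3*h) = h*(h + 2)*(h - 3)
(2) = (z - 1)*(z^4 - 10*z^3 + 29*z^2 - 20*z) = (z - 4)*(z - 1)*(z^3 - 6*z^2 + 5*z) = z*(z - 4)*(z - 1)*(z^2 - 6*z + 5) = z*(z - 5)*(z - 4)*(z - 1)*(z - 1)
(3) = (r + 3)*(r^2 + 4*r + 3) = (r + 3)^2*(r + 1)
(4) = (d - 4)*(d^2 - d - 12) = (d - 4)*(d + 3)*(d - 4)
(5) = (m - 4)*(m^2 - m - 20) = (m - 5)*(m - 4)*(m + 4)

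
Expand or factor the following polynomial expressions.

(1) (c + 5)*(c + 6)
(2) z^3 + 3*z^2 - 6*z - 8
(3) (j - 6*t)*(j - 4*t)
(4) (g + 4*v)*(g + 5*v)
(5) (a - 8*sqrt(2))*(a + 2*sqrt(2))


(1) = c^2 + 11*c + 30
(2) = (z - 2)*(z + 1)*(z + 4)
(3) = j^2 - 10*j*t + 24*t^2
(4) = g^2 + 9*g*v + 20*v^2
(5) = a^2 - 6*sqrt(2)*a - 32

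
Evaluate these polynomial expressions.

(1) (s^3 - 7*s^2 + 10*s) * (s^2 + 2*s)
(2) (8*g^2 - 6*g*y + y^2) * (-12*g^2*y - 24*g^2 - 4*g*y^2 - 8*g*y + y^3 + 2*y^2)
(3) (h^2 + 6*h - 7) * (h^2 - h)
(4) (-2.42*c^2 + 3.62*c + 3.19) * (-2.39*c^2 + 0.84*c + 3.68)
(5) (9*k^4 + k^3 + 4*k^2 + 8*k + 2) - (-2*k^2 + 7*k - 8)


(1) = s^5 - 5*s^4 - 4*s^3 + 20*s^2
(2) = -96*g^4*y - 192*g^4 + 40*g^3*y^2 + 80*g^3*y + 20*g^2*y^3 + 40*g^2*y^2 - 10*g*y^4 - 20*g*y^3 + y^5 + 2*y^4
(3) = h^4 + 5*h^3 - 13*h^2 + 7*h
(4) = 5.7838*c^4 - 10.6846*c^3 - 13.4889*c^2 + 16.0012*c + 11.7392
(5) = 9*k^4 + k^3 + 6*k^2 + k + 10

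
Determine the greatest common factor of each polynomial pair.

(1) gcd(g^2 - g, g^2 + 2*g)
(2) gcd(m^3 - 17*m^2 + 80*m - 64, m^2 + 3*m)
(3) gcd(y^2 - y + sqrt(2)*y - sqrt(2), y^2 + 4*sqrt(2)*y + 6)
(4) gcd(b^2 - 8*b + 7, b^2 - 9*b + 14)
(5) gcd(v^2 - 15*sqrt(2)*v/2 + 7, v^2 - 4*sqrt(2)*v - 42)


(1) = gcd(g*(g - 1), g*(g + 2)) = g
(2) = 1
(3) = gcd((y - 1)*(y + sqrt(2)), (y + sqrt(2))*(y + 3*sqrt(2))) = y + sqrt(2)
(4) = b - 7
(5) = gcd((v - 7*sqrt(2))*(v - sqrt(2)/2), (v - 7*sqrt(2))*(v + 3*sqrt(2))) = v - 7*sqrt(2)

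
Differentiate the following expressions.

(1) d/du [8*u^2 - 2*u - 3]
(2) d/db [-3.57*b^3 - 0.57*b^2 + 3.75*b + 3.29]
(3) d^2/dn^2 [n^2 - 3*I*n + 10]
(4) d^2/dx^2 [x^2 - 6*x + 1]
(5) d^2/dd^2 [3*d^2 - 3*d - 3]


(1) = 16*u - 2
(2) = -10.71*b^2 - 1.14*b + 3.75
(3) = 2
(4) = 2
(5) = 6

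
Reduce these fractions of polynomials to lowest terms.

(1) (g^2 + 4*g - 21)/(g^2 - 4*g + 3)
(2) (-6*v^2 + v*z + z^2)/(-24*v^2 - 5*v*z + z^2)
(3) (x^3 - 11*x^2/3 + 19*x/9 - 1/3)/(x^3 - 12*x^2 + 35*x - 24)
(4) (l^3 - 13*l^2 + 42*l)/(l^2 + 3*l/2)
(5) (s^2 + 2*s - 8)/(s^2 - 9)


(1) = (g + 7)/(g - 1)
(2) = (-2*v + z)/(-8*v + z)
(3) = (9*x^2 - 6*x + 1)/(9*x^2 - 81*x + 72)
(4) = (2*l^2 - 26*l + 84)/(2*l + 3)
(5) = (s^2 + 2*s - 8)/(s^2 - 9)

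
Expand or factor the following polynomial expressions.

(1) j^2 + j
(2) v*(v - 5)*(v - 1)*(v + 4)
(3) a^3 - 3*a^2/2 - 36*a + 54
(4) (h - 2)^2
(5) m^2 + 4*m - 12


(1) = j*(j + 1)
(2) = v^4 - 2*v^3 - 19*v^2 + 20*v
(3) = (a - 6)*(a - 3/2)*(a + 6)
(4) = h^2 - 4*h + 4
(5) = (m - 2)*(m + 6)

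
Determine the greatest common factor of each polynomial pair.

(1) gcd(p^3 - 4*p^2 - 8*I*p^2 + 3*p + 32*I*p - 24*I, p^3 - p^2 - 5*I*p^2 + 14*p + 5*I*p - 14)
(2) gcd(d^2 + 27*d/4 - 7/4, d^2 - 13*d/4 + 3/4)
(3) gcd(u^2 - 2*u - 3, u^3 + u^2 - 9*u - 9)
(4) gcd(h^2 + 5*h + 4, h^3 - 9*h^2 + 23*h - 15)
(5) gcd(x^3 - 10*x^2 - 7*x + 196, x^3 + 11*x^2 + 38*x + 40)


(1) = gcd((p - 3)*(p - 1)*(p - 8*I), (p - 1)*(p - 7*I)*(p + 2*I)) = p - 1
(2) = d - 1/4
(3) = gcd((u - 3)*(u + 1), (u - 3)*(u + 1)*(u + 3)) = u^2 - 2*u - 3
(4) = 1
(5) = x + 4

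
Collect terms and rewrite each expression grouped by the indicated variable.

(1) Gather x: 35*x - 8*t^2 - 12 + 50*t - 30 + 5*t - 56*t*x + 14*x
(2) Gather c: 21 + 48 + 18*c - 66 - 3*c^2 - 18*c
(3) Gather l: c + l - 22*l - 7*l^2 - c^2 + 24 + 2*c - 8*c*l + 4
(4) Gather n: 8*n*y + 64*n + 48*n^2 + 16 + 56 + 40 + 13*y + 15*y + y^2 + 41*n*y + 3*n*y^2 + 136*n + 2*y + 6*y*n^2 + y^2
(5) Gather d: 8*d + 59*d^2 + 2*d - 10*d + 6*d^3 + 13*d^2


(1) = -8*t^2 + 55*t + x*(49 - 56*t) - 42
(2) = 3 - 3*c^2
(3) = -c^2 + 3*c - 7*l^2 + l*(-8*c - 21) + 28
(4) = n^2*(6*y + 48) + n*(3*y^2 + 49*y + 200) + 2*y^2 + 30*y + 112
(5) = 6*d^3 + 72*d^2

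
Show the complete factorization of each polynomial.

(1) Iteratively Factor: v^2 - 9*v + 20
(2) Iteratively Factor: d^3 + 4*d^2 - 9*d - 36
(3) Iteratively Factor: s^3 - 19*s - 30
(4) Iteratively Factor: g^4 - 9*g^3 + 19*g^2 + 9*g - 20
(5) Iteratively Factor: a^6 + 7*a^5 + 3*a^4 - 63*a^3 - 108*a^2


(1) = (v - 5)*(v - 4)
(2) = (d + 3)*(d^2 + d - 12) = (d + 3)*(d + 4)*(d - 3)
(3) = (s - 5)*(s^2 + 5*s + 6) = (s - 5)*(s + 3)*(s + 2)
(4) = (g + 1)*(g^3 - 10*g^2 + 29*g - 20) = (g - 4)*(g + 1)*(g^2 - 6*g + 5) = (g - 5)*(g - 4)*(g + 1)*(g - 1)
(5) = (a + 4)*(a^5 + 3*a^4 - 9*a^3 - 27*a^2) = (a + 3)*(a + 4)*(a^4 - 9*a^2) = a*(a + 3)*(a + 4)*(a^3 - 9*a) = a^2*(a + 3)*(a + 4)*(a^2 - 9) = a^2*(a + 3)^2*(a + 4)*(a - 3)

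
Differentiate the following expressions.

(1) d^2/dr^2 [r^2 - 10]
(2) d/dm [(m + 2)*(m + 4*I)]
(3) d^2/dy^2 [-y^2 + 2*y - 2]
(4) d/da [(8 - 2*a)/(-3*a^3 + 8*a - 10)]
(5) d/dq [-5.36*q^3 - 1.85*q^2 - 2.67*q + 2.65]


(1) = 2
(2) = 2*m + 2 + 4*I
(3) = -2
(4) = 2*(3*a^3 - 8*a - (a - 4)*(9*a^2 - 8) + 10)/(3*a^3 - 8*a + 10)^2
(5) = -16.08*q^2 - 3.7*q - 2.67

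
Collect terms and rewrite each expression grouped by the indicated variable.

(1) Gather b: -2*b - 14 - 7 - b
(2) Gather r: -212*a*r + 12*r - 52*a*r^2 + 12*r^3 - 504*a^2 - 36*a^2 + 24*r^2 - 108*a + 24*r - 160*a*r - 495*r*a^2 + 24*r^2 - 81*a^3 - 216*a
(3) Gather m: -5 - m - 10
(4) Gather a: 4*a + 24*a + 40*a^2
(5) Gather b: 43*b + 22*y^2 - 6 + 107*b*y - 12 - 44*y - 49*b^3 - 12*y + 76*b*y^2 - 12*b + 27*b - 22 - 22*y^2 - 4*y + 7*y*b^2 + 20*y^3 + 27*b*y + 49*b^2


(1) = -3*b - 21
(2) = -81*a^3 - 540*a^2 - 324*a + 12*r^3 + r^2*(48 - 52*a) + r*(-495*a^2 - 372*a + 36)
(3) = -m - 15
(4) = 40*a^2 + 28*a
(5) = -49*b^3 + b^2*(7*y + 49) + b*(76*y^2 + 134*y + 58) + 20*y^3 - 60*y - 40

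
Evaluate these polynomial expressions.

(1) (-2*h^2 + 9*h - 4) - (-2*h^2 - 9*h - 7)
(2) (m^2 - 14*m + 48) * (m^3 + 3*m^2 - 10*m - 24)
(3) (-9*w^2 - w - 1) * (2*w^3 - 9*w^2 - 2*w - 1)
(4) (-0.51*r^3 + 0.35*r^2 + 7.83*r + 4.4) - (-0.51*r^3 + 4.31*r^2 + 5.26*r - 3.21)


(1) = 18*h + 3
(2) = m^5 - 11*m^4 - 4*m^3 + 260*m^2 - 144*m - 1152
(3) = -18*w^5 + 79*w^4 + 25*w^3 + 20*w^2 + 3*w + 1
(4) = -3.96*r^2 + 2.57*r + 7.61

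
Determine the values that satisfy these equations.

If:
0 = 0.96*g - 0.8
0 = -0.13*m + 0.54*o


Then:
g = 0.83
m = 4.15384615384615*o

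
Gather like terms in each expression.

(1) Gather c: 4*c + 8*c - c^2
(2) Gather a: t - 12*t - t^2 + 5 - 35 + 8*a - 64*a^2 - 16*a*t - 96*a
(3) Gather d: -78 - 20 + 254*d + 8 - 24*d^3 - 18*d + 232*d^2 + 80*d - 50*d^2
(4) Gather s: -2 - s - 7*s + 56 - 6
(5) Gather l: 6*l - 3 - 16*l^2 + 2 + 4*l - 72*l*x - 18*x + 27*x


(1) = -c^2 + 12*c
(2) = -64*a^2 + a*(-16*t - 88) - t^2 - 11*t - 30
(3) = -24*d^3 + 182*d^2 + 316*d - 90
(4) = 48 - 8*s
(5) = -16*l^2 + l*(10 - 72*x) + 9*x - 1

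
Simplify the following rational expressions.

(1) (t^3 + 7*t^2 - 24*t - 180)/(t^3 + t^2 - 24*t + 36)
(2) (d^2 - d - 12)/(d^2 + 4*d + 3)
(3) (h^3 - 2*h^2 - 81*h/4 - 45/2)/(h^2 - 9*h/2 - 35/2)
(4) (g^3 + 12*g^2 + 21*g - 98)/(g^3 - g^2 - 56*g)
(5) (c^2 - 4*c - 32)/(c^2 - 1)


(1) = (t^2 + t - 30)/(t^2 - 5*t + 6)
(2) = (d - 4)/(d + 1)
(3) = (2*h^2 - 9*h - 18)/(2*h - 14)
(4) = (g^2 + 5*g - 14)/(g^2 - 8*g)
(5) = (c^2 - 4*c - 32)/(c^2 - 1)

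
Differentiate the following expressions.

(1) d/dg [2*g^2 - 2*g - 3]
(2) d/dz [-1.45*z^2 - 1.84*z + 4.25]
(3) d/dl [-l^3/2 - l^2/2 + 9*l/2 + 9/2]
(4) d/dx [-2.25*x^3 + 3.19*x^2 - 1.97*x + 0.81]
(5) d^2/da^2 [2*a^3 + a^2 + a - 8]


(1) = 4*g - 2
(2) = -2.9*z - 1.84
(3) = -3*l^2/2 - l + 9/2
(4) = -6.75*x^2 + 6.38*x - 1.97
(5) = 12*a + 2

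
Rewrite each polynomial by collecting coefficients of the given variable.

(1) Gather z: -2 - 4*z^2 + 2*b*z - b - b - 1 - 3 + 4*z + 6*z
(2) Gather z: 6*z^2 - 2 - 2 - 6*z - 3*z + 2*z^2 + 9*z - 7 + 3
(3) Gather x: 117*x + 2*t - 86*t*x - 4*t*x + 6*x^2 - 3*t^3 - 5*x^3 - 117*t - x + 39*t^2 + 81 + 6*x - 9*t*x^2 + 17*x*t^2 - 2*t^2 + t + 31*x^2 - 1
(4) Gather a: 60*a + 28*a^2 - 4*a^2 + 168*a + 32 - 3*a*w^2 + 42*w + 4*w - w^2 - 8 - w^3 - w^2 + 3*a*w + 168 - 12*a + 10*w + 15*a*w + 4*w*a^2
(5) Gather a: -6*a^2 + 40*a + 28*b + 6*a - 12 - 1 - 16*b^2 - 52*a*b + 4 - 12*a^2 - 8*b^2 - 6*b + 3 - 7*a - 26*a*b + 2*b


(1) = -2*b - 4*z^2 + z*(2*b + 10) - 6
(2) = 8*z^2 - 8
(3) = -3*t^3 + 37*t^2 - 114*t - 5*x^3 + x^2*(37 - 9*t) + x*(17*t^2 - 90*t + 122) + 80
(4) = a^2*(4*w + 24) + a*(-3*w^2 + 18*w + 216) - w^3 - 2*w^2 + 56*w + 192
(5) = -18*a^2 + a*(39 - 78*b) - 24*b^2 + 24*b - 6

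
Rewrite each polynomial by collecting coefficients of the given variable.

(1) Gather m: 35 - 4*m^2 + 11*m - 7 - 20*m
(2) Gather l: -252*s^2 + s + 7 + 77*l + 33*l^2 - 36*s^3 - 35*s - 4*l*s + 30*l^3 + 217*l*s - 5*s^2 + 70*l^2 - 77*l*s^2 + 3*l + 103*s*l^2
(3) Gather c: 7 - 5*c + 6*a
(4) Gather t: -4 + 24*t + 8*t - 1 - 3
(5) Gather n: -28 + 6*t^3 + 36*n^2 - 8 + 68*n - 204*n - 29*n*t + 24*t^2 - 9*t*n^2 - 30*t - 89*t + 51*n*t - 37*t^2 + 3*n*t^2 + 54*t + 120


(1) = -4*m^2 - 9*m + 28
(2) = 30*l^3 + l^2*(103*s + 103) + l*(-77*s^2 + 213*s + 80) - 36*s^3 - 257*s^2 - 34*s + 7
(3) = 6*a - 5*c + 7
(4) = 32*t - 8
(5) = n^2*(36 - 9*t) + n*(3*t^2 + 22*t - 136) + 6*t^3 - 13*t^2 - 65*t + 84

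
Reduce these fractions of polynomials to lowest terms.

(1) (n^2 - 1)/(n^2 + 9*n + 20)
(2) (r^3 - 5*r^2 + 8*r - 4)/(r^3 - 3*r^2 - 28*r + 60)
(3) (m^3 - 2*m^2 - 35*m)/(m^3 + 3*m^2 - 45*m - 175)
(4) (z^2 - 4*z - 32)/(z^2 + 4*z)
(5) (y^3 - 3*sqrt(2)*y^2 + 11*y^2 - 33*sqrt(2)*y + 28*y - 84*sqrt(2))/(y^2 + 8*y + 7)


(1) = (n^2 - 1)/(n^2 + 9*n + 20)
(2) = (r^2 - 3*r + 2)/(r^2 - r - 30)
(3) = m/(m + 5)
(4) = (z - 8)/z
(5) = (y^2 + y*(4 - 3*sqrt(2)) - 12*sqrt(2))/(y + 1)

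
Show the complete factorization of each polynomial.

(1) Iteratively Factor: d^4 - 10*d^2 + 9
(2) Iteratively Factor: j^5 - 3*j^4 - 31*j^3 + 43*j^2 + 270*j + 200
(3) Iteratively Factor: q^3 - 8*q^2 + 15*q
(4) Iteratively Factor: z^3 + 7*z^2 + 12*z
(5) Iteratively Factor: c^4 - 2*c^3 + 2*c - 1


(1) = (d + 1)*(d^3 - d^2 - 9*d + 9) = (d - 1)*(d + 1)*(d^2 - 9) = (d - 1)*(d + 1)*(d + 3)*(d - 3)
(2) = (j + 1)*(j^4 - 4*j^3 - 27*j^2 + 70*j + 200) = (j - 5)*(j + 1)*(j^3 + j^2 - 22*j - 40) = (j - 5)*(j + 1)*(j + 4)*(j^2 - 3*j - 10) = (j - 5)*(j + 1)*(j + 2)*(j + 4)*(j - 5)
(3) = (q)*(q^2 - 8*q + 15) = q*(q - 5)*(q - 3)
(4) = (z + 3)*(z^2 + 4*z) = (z + 3)*(z + 4)*(z)
(5) = (c - 1)*(c^3 - c^2 - c + 1) = (c - 1)*(c + 1)*(c^2 - 2*c + 1) = (c - 1)^2*(c + 1)*(c - 1)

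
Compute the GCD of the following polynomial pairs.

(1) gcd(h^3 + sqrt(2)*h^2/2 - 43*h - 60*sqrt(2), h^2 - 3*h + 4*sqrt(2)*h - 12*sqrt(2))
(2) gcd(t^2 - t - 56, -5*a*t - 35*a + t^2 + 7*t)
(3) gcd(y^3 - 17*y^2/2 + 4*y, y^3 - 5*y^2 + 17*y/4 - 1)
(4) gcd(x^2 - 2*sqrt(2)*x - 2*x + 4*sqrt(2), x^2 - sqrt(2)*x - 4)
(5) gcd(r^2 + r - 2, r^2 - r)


(1) = gcd((h - 5*sqrt(2))*(h + 3*sqrt(2)/2)*(h + 4*sqrt(2)), (h - 3)*(h + 4*sqrt(2))) = h + 4*sqrt(2)
(2) = t + 7
(3) = y - 1/2
(4) = x - 2*sqrt(2)
(5) = gcd((r - 1)*(r + 2), r*(r - 1)) = r - 1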